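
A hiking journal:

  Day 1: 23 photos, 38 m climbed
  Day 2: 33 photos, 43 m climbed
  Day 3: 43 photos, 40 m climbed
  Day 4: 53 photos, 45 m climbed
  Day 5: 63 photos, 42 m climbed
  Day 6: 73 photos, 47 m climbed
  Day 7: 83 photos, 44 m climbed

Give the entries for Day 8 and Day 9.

Photos: +10 each step; 23, 33, 43, 53, 63, 73, 83 → 93 → 103.
M climbed — alternating steps +5, −3, +5, −3, …: 38, 43, 40, 45, 42, 47, 44 → 49 → 46.
So the next two lines are 93 photos, 49 m climbed and 103 photos, 46 m climbed.

93 photos, 49 m climbed; 103 photos, 46 m climbed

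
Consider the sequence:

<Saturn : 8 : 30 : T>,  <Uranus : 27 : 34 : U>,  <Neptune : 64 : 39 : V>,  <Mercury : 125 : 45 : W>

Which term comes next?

<Venus : 216 : 52 : X>

Planet goes Saturn, Uranus, Neptune, Mercury → Venus (runs through the planets Mercury→Neptune).
Second component: perfect cubes: 2³, 3³, 4³, …, so 8, 27, 64, 125 → 216.
Third component: 30, 34, 39, 45 → 52 (differences are 4, 5, 6, … (increasing by 1 each time)).
Letter: letters move forward 1 place in the alphabet, so T, U, V, W → X.
Putting it together: <Venus : 216 : 52 : X>.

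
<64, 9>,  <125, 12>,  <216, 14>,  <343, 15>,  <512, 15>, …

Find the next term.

<729, 14>

First slot goes 64, 125, 216, 343, 512 → 729 (perfect cubes: 4³, 5³, 6³, …).
Second slot: differences are 3, 2, 1, … (decreasing by 1 each time), so 9, 12, 14, 15, 15 → 14.
Combining the parts gives <729, 14>.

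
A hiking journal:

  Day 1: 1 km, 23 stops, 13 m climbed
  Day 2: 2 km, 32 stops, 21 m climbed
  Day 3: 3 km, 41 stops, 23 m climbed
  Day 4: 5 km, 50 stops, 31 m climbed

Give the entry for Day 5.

8 km, 59 stops, 33 m climbed

Km goes 1, 2, 3, 5 → 8 (each term is the sum of the two before it).
Stops goes 23, 32, 41, 50 → 59 (+9 each step).
M climbed: alternating steps +8, +2, +8, +2, …, so 13, 21, 23, 31 → 33.
Putting it together: 8 km, 59 stops, 33 m climbed.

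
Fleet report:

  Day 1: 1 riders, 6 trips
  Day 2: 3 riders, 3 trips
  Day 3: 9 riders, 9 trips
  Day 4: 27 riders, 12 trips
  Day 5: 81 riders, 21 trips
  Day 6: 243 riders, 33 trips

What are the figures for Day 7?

Riders: 1, 3, 9, 27, 81, 243 → 729 (×3 each step).
Trips: each term is the sum of the two before it; 6, 3, 9, 12, 21, 33 → 54.
So the next row is 729 riders, 54 trips.

729 riders, 54 trips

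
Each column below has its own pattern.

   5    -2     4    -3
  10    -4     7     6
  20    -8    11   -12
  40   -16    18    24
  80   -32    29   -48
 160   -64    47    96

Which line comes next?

320  -128  76  -192

First component — ×2 each step: 5, 10, 20, 40, 80, 160 → 320.
For the second component, ×2 each step: -2, -4, -8, -16, -32, -64 → -128.
Third component goes 4, 7, 11, 18, 29, 47 → 76 (each term is the sum of the two before it).
Fourth component: ×(-2) each step, so -3, 6, -12, 24, -48, 96 → -192.
So the next line is 320  -128  76  -192.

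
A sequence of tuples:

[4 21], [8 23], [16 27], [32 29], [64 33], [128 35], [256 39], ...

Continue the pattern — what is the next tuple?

First part goes 4, 8, 16, 32, 64, 128, 256 → 512 (×2 each step).
Second part: alternating steps +2, +4, +2, +4, …, so 21, 23, 27, 29, 33, 35, 39 → 41.
Combining the parts gives [512 41].

[512 41]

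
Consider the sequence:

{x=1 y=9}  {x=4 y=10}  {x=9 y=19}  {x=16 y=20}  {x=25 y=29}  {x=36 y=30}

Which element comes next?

{x=49 y=39}

X: perfect squares: 1², 2², 3², …; 1, 4, 9, 16, 25, 36 → 49.
For the y, alternating steps +1, +9, +1, +9, …: 9, 10, 19, 20, 29, 30 → 39.
Combining the parts gives {x=49 y=39}.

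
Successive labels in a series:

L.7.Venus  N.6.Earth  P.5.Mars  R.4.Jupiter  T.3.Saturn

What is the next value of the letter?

Letter: letters move forward 2 places in the alphabet; L, N, P, R, T → V.

V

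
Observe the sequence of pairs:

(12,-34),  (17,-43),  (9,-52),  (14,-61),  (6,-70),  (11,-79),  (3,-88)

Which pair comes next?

(8,-97)

First part goes 12, 17, 9, 14, 6, 11, 3 → 8 (alternating steps +5, −8, +5, −8, …).
Second part: −9 each step, so -34, -43, -52, -61, -70, -79, -88 → -97.
Combining the parts gives (8,-97).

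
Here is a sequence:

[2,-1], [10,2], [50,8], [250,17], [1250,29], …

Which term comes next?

[6250,44]

First entry: 2, 10, 50, 250, 1250 → 6250 (×5 each step).
Second entry — differences are 3, 6, 9, … (increasing by 3 each time): -1, 2, 8, 17, 29 → 44.
So the next term is [6250,44].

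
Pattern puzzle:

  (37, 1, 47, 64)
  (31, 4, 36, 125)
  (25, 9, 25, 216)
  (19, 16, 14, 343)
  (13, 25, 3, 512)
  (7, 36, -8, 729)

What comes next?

(1, 49, -19, 1000)

First part: −6 each step; 37, 31, 25, 19, 13, 7 → 1.
For the second part, perfect squares: 1², 2², 3², …: 1, 4, 9, 16, 25, 36 → 49.
Third part: −11 each step; 47, 36, 25, 14, 3, -8 → -19.
For the fourth part, perfect cubes: 4³, 5³, 6³, …: 64, 125, 216, 343, 512, 729 → 1000.
So the next term is (1, 49, -19, 1000).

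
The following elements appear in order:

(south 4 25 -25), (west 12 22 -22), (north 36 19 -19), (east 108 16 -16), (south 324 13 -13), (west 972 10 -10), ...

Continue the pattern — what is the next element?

Direction: south, west, north, east, south, west → north (repeats south → west → north → east).
For the second slot, ×3 each step: 4, 12, 36, 108, 324, 972 → 2916.
Third slot: 25, 22, 19, 16, 13, 10 → 7 (−3 each step).
Fourth slot: -25, -22, -19, -16, -13, -10 → -7 (always the negative of the third slot).
So the next element is (north 2916 7 -7).

(north 2916 7 -7)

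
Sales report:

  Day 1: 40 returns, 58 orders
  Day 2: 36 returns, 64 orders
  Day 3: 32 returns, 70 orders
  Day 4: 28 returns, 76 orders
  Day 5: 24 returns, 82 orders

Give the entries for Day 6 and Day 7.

20 returns, 88 orders; 16 returns, 94 orders

Returns goes 40, 36, 32, 28, 24 → 20 → 16 (−4 each step).
Orders: +6 each step; 58, 64, 70, 76, 82 → 88 → 94.
So the next two rows are 20 returns, 88 orders and 16 returns, 94 orders.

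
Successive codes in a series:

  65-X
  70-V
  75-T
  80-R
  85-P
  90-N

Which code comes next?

First component goes 65, 70, 75, 80, 85, 90 → 95 (+5 each step).
Letter: letters move back 2 places in the alphabet; X, V, T, R, P, N → L.
Putting it together: 95-L.

95-L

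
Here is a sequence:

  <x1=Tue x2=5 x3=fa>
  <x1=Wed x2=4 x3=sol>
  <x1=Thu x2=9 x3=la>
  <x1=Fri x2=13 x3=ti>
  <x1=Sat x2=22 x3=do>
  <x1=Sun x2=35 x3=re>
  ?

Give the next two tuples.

<x1=Mon x2=57 x3=mi>, <x1=Tue x2=92 x3=fa>

X1: Tue, Wed, Thu, Fri, Sat, Sun → Mon → Tue (runs through the weekdays Mon→Sun).
X2: each term is the sum of the two before it, so 5, 4, 9, 13, 22, 35 → 57 → 92.
X3 goes fa, sol, la, ti, do, re → mi → fa (runs through the solfège scale do→ti).
So the next two tuples are <x1=Mon x2=57 x3=mi> and <x1=Tue x2=92 x3=fa>.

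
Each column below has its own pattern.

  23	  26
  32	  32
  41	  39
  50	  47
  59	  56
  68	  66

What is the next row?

77  77

First component goes 23, 32, 41, 50, 59, 68 → 77 (+9 each step).
Second component: differences are 6, 7, 8, … (increasing by 1 each time), so 26, 32, 39, 47, 56, 66 → 77.
Combining the parts gives 77  77.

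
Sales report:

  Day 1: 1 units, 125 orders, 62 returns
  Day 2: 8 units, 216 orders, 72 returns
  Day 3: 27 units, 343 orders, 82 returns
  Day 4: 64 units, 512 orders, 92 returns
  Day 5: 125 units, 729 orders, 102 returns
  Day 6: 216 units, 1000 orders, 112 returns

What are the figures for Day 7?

Units goes 1, 8, 27, 64, 125, 216 → 343 (perfect cubes: 1³, 2³, 3³, …).
Orders goes 125, 216, 343, 512, 729, 1000 → 1331 (perfect cubes: 5³, 6³, 7³, …).
Returns — +10 each step: 62, 72, 82, 92, 102, 112 → 122.
So the next record is 343 units, 1331 orders, 122 returns.

343 units, 1331 orders, 122 returns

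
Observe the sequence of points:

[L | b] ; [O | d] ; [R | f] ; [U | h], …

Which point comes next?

First letter: letters move forward 3 places in the alphabet, so L, O, R, U → X.
Second letter goes b, d, f, h → j (letters move forward 2 places in the alphabet).
So the next point is [X | j].

[X | j]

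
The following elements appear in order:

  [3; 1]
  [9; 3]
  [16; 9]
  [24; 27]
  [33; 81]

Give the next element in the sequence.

First slot: differences are 6, 7, 8, … (increasing by 1 each time); 3, 9, 16, 24, 33 → 43.
For the second slot, ×3 each step: 1, 3, 9, 27, 81 → 243.
So the next element is [43; 243].

[43; 243]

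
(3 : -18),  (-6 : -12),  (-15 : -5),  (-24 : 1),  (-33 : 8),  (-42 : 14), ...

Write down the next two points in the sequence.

(-51 : 21), (-60 : 27)

First slot: 3, -6, -15, -24, -33, -42 → -51 → -60 (−9 each step).
Second slot goes -18, -12, -5, 1, 8, 14 → 21 → 27 (alternating steps +6, +7, +6, +7, …).
Putting the parts together: (-51 : 21) and then (-60 : 27).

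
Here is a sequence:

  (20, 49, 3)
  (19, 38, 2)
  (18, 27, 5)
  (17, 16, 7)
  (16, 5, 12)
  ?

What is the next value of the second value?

Second value: −11 each step, so 49, 38, 27, 16, 5 → -6.

-6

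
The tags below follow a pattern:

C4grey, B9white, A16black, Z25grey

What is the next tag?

For the letter, letters move back 1 place in the alphabet, wrapping A→Z: C, B, A, Z → Y.
Second component — perfect squares: 2², 3², 4², …: 4, 9, 16, 25 → 36.
Shade: repeats grey → white → black, so grey, white, black, grey → white.
Putting it together: Y36white.

Y36white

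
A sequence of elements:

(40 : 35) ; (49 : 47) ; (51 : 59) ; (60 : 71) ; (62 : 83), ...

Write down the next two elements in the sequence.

First entry: 40, 49, 51, 60, 62 → 71 → 73 (alternating steps +9, +2, +9, +2, …).
Second entry — +12 each step: 35, 47, 59, 71, 83 → 95 → 107.
So the next two elements are (71 : 95) and (73 : 107).

(71 : 95), (73 : 107)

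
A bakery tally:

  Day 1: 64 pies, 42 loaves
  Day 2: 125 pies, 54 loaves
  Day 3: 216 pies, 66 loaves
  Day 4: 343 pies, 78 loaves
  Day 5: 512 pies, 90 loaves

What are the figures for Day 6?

Pies goes 64, 125, 216, 343, 512 → 729 (perfect cubes: 4³, 5³, 6³, …).
Loaves: +12 each step, so 42, 54, 66, 78, 90 → 102.
Putting it together: 729 pies, 102 loaves.

729 pies, 102 loaves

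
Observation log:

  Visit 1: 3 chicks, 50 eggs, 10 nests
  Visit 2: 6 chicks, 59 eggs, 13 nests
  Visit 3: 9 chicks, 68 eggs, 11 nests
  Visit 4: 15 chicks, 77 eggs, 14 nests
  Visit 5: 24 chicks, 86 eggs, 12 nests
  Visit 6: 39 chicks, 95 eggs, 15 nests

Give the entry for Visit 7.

63 chicks, 104 eggs, 13 nests

Chicks goes 3, 6, 9, 15, 24, 39 → 63 (each term is the sum of the two before it).
Eggs: 50, 59, 68, 77, 86, 95 → 104 (+9 each step).
Nests: alternating steps +3, −2, +3, −2, …, so 10, 13, 11, 14, 12, 15 → 13.
Combining the parts gives 63 chicks, 104 eggs, 13 nests.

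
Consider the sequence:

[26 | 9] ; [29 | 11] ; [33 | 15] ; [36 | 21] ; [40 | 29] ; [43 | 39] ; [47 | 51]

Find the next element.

First entry: alternating steps +3, +4, +3, +4, …, so 26, 29, 33, 36, 40, 43, 47 → 50.
Second entry — differences are 2, 4, 6, … (increasing by 2 each time): 9, 11, 15, 21, 29, 39, 51 → 65.
So the next element is [50 | 65].

[50 | 65]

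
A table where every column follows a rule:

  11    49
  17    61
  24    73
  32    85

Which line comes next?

41  97

First component: 11, 17, 24, 32 → 41 (differences are 6, 7, 8, … (increasing by 1 each time)).
Second component: +12 each step, so 49, 61, 73, 85 → 97.
Combining the parts gives 41  97.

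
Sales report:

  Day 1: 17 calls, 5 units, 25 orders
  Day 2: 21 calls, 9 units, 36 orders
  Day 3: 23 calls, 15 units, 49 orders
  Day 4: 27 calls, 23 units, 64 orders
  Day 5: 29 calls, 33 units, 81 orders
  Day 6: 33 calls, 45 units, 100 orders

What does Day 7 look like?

35 calls, 59 units, 121 orders

Calls — alternating steps +4, +2, +4, +2, …: 17, 21, 23, 27, 29, 33 → 35.
Units goes 5, 9, 15, 23, 33, 45 → 59 (differences are 4, 6, 8, … (increasing by 2 each time)).
Orders — perfect squares: 5², 6², 7², …: 25, 36, 49, 64, 81, 100 → 121.
So the next record is 35 calls, 59 units, 121 orders.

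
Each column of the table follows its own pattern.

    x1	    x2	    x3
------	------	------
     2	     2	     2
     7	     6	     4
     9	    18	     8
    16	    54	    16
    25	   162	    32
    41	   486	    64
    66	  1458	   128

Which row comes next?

107  4374  256

For the column x1, each term is the sum of the two before it: 2, 7, 9, 16, 25, 41, 66 → 107.
Column x2: ×3 each step; 2, 6, 18, 54, 162, 486, 1458 → 4374.
Column x3 — ×2 each step: 2, 4, 8, 16, 32, 64, 128 → 256.
Combining the parts gives 107  4374  256.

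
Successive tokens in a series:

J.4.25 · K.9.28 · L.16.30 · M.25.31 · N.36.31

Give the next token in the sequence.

For the letter, letters move forward 1 place in the alphabet: J, K, L, M, N → O.
For the second component, perfect squares: 2², 3², 4², …: 4, 9, 16, 25, 36 → 49.
Third component goes 25, 28, 30, 31, 31 → 30 (differences are 3, 2, 1, … (decreasing by 1 each time)).
Putting it together: O.49.30.

O.49.30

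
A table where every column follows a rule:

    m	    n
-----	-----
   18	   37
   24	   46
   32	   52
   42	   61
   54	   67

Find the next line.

68  76

For the column m, differences are 6, 8, 10, … (increasing by 2 each time): 18, 24, 32, 42, 54 → 68.
For the column n, alternating steps +9, +6, +9, +6, …: 37, 46, 52, 61, 67 → 76.
So the next line is 68  76.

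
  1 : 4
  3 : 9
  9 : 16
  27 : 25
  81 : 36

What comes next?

243 : 49

First component — ×3 each step: 1, 3, 9, 27, 81 → 243.
Second component: perfect squares: 2², 3², 4², …, so 4, 9, 16, 25, 36 → 49.
Putting it together: 243 : 49.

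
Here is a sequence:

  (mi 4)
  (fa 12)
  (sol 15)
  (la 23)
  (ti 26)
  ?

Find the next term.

(do 34)

Note: runs through the solfège scale do→ti, so mi, fa, sol, la, ti → do.
Second value: alternating steps +8, +3, +8, +3, …; 4, 12, 15, 23, 26 → 34.
So the next term is (do 34).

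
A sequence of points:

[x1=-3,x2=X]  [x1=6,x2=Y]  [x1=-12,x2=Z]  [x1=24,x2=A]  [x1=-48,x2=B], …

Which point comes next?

[x1=96,x2=C]

X1: ×(-2) each step; -3, 6, -12, 24, -48 → 96.
X2 goes X, Y, Z, A, B → C (letters move forward 1 place in the alphabet, wrapping Z→A).
So the next point is [x1=96,x2=C].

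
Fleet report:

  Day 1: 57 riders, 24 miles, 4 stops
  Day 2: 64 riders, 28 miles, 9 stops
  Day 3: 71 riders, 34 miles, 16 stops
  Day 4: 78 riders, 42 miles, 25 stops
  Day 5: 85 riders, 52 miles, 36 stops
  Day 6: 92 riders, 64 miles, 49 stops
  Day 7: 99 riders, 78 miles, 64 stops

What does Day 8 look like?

Riders — +7 each step: 57, 64, 71, 78, 85, 92, 99 → 106.
Miles: 24, 28, 34, 42, 52, 64, 78 → 94 (differences are 4, 6, 8, … (increasing by 2 each time)).
Stops: perfect squares: 2², 3², 4², …; 4, 9, 16, 25, 36, 49, 64 → 81.
Combining the parts gives 106 riders, 94 miles, 81 stops.

106 riders, 94 miles, 81 stops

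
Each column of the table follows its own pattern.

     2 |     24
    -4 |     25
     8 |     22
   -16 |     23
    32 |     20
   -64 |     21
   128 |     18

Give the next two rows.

-256  19; 512  16

First component: ×(-2) each step, so 2, -4, 8, -16, 32, -64, 128 → -256 → 512.
For the second component, alternating steps +1, −3, +1, −3, …: 24, 25, 22, 23, 20, 21, 18 → 19 → 16.
So the next two rows are -256  19 and 512  16.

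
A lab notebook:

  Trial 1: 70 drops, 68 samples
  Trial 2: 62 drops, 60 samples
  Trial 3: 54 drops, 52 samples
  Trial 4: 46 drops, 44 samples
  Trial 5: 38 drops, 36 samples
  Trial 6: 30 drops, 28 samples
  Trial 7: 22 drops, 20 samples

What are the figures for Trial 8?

14 drops, 12 samples

Drops goes 70, 62, 54, 46, 38, 30, 22 → 14 (−8 each step).
Samples: always 2 less than the drops; 68, 60, 52, 44, 36, 28, 20 → 12.
Putting it together: 14 drops, 12 samples.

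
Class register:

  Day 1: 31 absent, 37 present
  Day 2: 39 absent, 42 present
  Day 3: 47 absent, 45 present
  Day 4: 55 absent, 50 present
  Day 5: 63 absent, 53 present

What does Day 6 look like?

For the absent, +8 each step: 31, 39, 47, 55, 63 → 71.
Present — alternating steps +5, +3, +5, +3, …: 37, 42, 45, 50, 53 → 58.
So the next record is 71 absent, 58 present.

71 absent, 58 present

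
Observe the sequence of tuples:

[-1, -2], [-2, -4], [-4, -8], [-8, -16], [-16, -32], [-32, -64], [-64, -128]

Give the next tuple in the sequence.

First coordinate: ×2 each step; -1, -2, -4, -8, -16, -32, -64 → -128.
Second coordinate: always 2 × the first coordinate; -2, -4, -8, -16, -32, -64, -128 → -256.
Putting it together: [-128, -256].

[-128, -256]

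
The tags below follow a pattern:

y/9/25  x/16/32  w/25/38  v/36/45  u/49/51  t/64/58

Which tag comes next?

s/81/64

Letter: letters move back 1 place in the alphabet, so y, x, w, v, u, t → s.
Second component: perfect squares: 3², 4², 5², …; 9, 16, 25, 36, 49, 64 → 81.
Third component: alternating steps +7, +6, +7, +6, …; 25, 32, 38, 45, 51, 58 → 64.
So the next tag is s/81/64.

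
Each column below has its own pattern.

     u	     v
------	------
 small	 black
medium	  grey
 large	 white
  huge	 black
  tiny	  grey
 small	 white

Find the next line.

Column u: repeats small → medium → large → huge → tiny; small, medium, large, huge, tiny, small → medium.
For the column v, repeats black → grey → white: black, grey, white, black, grey, white → black.
Putting it together: medium  black.

medium  black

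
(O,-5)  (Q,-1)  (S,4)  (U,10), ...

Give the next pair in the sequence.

(W,17)

Letter — letters move forward 2 places in the alphabet: O, Q, S, U → W.
Second entry: -5, -1, 4, 10 → 17 (differences are 4, 5, 6, … (increasing by 1 each time)).
Combining the parts gives (W,17).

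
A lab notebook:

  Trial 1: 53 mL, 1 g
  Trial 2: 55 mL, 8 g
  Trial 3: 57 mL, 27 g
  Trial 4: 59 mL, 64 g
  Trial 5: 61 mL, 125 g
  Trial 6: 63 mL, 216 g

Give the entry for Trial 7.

For the mL, +2 each step: 53, 55, 57, 59, 61, 63 → 65.
G — perfect cubes: 1³, 2³, 3³, …: 1, 8, 27, 64, 125, 216 → 343.
So the next row is 65 mL, 343 g.

65 mL, 343 g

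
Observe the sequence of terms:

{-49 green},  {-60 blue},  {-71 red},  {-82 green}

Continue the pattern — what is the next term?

First entry: −11 each step, so -49, -60, -71, -82 → -93.
Colour: repeats green → blue → red; green, blue, red, green → blue.
Putting it together: {-93 blue}.

{-93 blue}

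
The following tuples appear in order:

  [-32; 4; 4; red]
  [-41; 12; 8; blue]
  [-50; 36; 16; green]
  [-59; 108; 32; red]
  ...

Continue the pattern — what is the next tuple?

[-68; 324; 64; blue]

For the first value, −9 each step: -32, -41, -50, -59 → -68.
Second value: 4, 12, 36, 108 → 324 (×3 each step).
Third value — ×2 each step: 4, 8, 16, 32 → 64.
Colour: red, blue, green, red → blue (repeats red → blue → green).
Combining the parts gives [-68; 324; 64; blue].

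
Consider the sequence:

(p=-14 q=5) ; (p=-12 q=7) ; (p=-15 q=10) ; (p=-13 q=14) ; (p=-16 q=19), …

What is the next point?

(p=-14 q=25)

P — alternating steps +2, −3, +2, −3, …: -14, -12, -15, -13, -16 → -14.
Q: differences are 2, 3, 4, … (increasing by 1 each time); 5, 7, 10, 14, 19 → 25.
So the next point is (p=-14 q=25).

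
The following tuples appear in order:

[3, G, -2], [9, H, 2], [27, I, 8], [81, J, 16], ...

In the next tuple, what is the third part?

26

First part — ×3 each step: 3, 9, 27, 81 → 243.
Letter — letters move forward 1 place in the alphabet: G, H, I, J → K.
Third part goes -2, 2, 8, 16 → 26 (differences are 4, 6, 8, … (increasing by 2 each time)).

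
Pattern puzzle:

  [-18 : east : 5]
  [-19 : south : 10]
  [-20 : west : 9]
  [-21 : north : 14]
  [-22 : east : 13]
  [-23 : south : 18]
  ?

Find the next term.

First value — −1 each step: -18, -19, -20, -21, -22, -23 → -24.
Direction: repeats east → south → west → north, so east, south, west, north, east, south → west.
Third value — alternating steps +5, −1, +5, −1, …: 5, 10, 9, 14, 13, 18 → 17.
Putting it together: [-24 : west : 17].

[-24 : west : 17]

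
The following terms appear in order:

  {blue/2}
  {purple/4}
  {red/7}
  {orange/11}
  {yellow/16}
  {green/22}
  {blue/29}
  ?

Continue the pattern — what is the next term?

Colour goes blue, purple, red, orange, yellow, green, blue → purple (repeats blue → purple → red → orange → yellow → green).
Second entry goes 2, 4, 7, 11, 16, 22, 29 → 37 (differences are 2, 3, 4, … (increasing by 1 each time)).
Combining the parts gives {purple/37}.

{purple/37}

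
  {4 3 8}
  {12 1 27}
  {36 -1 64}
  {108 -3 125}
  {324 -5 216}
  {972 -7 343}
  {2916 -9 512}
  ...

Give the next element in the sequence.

{8748 -11 729}

First entry: 4, 12, 36, 108, 324, 972, 2916 → 8748 (×3 each step).
Second entry: −2 each step, so 3, 1, -1, -3, -5, -7, -9 → -11.
Third entry: perfect cubes: 2³, 3³, 4³, …, so 8, 27, 64, 125, 216, 343, 512 → 729.
Combining the parts gives {8748 -11 729}.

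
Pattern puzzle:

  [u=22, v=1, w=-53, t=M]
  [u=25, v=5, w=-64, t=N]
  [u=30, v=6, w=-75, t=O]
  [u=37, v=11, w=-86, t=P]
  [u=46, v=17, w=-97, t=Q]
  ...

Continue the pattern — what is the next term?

[u=57, v=28, w=-108, t=R]

U: differences are 3, 5, 7, … (increasing by 2 each time); 22, 25, 30, 37, 46 → 57.
V: each term is the sum of the two before it; 1, 5, 6, 11, 17 → 28.
W: −11 each step; -53, -64, -75, -86, -97 → -108.
T: letters move forward 1 place in the alphabet; M, N, O, P, Q → R.
Combining the parts gives [u=57, v=28, w=-108, t=R].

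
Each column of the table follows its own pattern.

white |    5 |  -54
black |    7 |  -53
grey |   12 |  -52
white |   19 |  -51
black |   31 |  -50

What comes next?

Shade: repeats white → black → grey, so white, black, grey, white, black → grey.
Second component: 5, 7, 12, 19, 31 → 50 (each term is the sum of the two before it).
Third component: +1 each step; -54, -53, -52, -51, -50 → -49.
So the next line is grey  50  -49.

grey  50  -49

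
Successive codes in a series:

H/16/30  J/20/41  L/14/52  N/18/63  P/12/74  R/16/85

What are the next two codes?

T/10/96, V/14/107

Letter goes H, J, L, N, P, R → T → V (letters move forward 2 places in the alphabet).
Second component: alternating steps +4, −6, +4, −6, …, so 16, 20, 14, 18, 12, 16 → 10 → 14.
Third component: 30, 41, 52, 63, 74, 85 → 96 → 107 (+11 each step).
Putting the parts together: T/10/96 and then V/14/107.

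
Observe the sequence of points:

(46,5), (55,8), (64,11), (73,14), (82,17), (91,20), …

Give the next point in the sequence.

(100,23)

First part: 46, 55, 64, 73, 82, 91 → 100 (+9 each step).
Second part — +3 each step: 5, 8, 11, 14, 17, 20 → 23.
Combining the parts gives (100,23).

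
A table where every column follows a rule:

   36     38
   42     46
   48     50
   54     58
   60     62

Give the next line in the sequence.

First component: 36, 42, 48, 54, 60 → 66 (+6 each step).
Second component goes 38, 46, 50, 58, 62 → 70 (alternating steps +8, +4, +8, +4, …).
Combining the parts gives 66  70.

66  70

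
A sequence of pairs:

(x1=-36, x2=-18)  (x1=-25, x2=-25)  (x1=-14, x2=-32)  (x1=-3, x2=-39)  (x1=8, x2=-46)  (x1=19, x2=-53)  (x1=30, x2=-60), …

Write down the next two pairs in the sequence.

X1 goes -36, -25, -14, -3, 8, 19, 30 → 41 → 52 (+11 each step).
X2 — −7 each step: -18, -25, -32, -39, -46, -53, -60 → -67 → -74.
So the next two pairs are (x1=41, x2=-67) and (x1=52, x2=-74).

(x1=41, x2=-67), (x1=52, x2=-74)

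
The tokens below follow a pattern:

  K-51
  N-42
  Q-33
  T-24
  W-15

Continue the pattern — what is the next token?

Letter goes K, N, Q, T, W → Z (letters move forward 3 places in the alphabet).
Second component goes 51, 42, 33, 24, 15 → 6 (−9 each step).
Putting it together: Z-6.

Z-6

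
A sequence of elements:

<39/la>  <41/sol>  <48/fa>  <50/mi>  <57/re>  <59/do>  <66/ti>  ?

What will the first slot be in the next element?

68

First slot: alternating steps +2, +7, +2, +7, …; 39, 41, 48, 50, 57, 59, 66 → 68.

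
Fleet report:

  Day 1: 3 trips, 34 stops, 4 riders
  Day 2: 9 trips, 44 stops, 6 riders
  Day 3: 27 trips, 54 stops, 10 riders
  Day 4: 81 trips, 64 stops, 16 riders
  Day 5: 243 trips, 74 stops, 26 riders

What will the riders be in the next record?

For the riders, each term is the sum of the two before it: 4, 6, 10, 16, 26 → 42.

42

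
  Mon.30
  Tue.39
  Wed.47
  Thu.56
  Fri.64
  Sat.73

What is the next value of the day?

Day: Mon, Tue, Wed, Thu, Fri, Sat → Sun (runs through the weekdays Mon→Sun).

Sun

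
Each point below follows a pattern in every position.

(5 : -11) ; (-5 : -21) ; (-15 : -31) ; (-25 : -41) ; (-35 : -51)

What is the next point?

First entry: 5, -5, -15, -25, -35 → -45 (−10 each step).
For the second entry, −10 each step: -11, -21, -31, -41, -51 → -61.
So the next point is (-45 : -61).

(-45 : -61)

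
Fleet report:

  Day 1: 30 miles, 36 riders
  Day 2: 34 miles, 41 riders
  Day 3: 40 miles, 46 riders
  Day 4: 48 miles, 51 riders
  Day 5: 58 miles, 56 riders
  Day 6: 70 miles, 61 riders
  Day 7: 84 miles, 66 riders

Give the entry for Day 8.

Miles: differences are 4, 6, 8, … (increasing by 2 each time), so 30, 34, 40, 48, 58, 70, 84 → 100.
Riders: +5 each step; 36, 41, 46, 51, 56, 61, 66 → 71.
Combining the parts gives 100 miles, 71 riders.

100 miles, 71 riders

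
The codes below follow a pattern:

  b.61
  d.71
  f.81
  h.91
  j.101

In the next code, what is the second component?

Second component goes 61, 71, 81, 91, 101 → 111 (+10 each step).

111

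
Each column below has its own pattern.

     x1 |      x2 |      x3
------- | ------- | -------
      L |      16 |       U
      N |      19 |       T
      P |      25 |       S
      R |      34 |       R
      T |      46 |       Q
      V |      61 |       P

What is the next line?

X  79  O

Column x1 — letters move forward 2 places in the alphabet: L, N, P, R, T, V → X.
Column x2 goes 16, 19, 25, 34, 46, 61 → 79 (differences are 3, 6, 9, … (increasing by 3 each time)).
Column x3 — letters move back 1 place in the alphabet: U, T, S, R, Q, P → O.
Putting it together: X  79  O.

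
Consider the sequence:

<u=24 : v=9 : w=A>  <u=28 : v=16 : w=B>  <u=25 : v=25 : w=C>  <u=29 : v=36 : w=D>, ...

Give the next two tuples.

U goes 24, 28, 25, 29 → 26 → 30 (alternating steps +4, −3, +4, −3, …).
V: perfect squares: 3², 4², 5², …; 9, 16, 25, 36 → 49 → 64.
W: letters move forward 1 place in the alphabet; A, B, C, D → E → F.
So the next two tuples are <u=26 : v=49 : w=E> and <u=30 : v=64 : w=F>.

<u=26 : v=49 : w=E>, <u=30 : v=64 : w=F>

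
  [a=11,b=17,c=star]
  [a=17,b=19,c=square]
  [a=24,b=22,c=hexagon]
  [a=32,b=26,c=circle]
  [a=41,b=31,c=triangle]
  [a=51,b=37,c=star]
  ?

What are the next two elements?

A — differences are 6, 7, 8, … (increasing by 1 each time): 11, 17, 24, 32, 41, 51 → 62 → 74.
B: differences are 2, 3, 4, … (increasing by 1 each time); 17, 19, 22, 26, 31, 37 → 44 → 52.
C — repeats star → square → hexagon → circle → triangle: star, square, hexagon, circle, triangle, star → square → hexagon.
Putting the parts together: [a=62,b=44,c=square] and then [a=74,b=52,c=hexagon].

[a=62,b=44,c=square], [a=74,b=52,c=hexagon]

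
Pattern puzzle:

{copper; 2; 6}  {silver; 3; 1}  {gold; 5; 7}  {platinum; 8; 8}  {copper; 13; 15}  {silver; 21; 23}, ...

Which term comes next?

{gold; 34; 38}

Metal: copper, silver, gold, platinum, copper, silver → gold (repeats copper → silver → gold → platinum).
Second part goes 2, 3, 5, 8, 13, 21 → 34 (each term is the sum of the two before it).
For the third part, each term is the sum of the two before it: 6, 1, 7, 8, 15, 23 → 38.
Combining the parts gives {gold; 34; 38}.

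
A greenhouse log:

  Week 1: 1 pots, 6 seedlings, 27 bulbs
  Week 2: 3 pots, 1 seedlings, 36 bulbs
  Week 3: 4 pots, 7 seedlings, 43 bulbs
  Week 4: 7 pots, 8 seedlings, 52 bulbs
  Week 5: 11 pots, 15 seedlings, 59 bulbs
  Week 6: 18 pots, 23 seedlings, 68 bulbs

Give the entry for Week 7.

29 pots, 38 seedlings, 75 bulbs

Pots goes 1, 3, 4, 7, 11, 18 → 29 (each term is the sum of the two before it).
Seedlings — each term is the sum of the two before it: 6, 1, 7, 8, 15, 23 → 38.
Bulbs: alternating steps +9, +7, +9, +7, …; 27, 36, 43, 52, 59, 68 → 75.
So the next record is 29 pots, 38 seedlings, 75 bulbs.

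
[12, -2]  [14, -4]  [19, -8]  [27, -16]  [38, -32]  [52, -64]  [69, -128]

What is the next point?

[89, -256]

For the first part, differences are 2, 5, 8, … (increasing by 3 each time): 12, 14, 19, 27, 38, 52, 69 → 89.
For the second part, ×2 each step: -2, -4, -8, -16, -32, -64, -128 → -256.
Putting it together: [89, -256].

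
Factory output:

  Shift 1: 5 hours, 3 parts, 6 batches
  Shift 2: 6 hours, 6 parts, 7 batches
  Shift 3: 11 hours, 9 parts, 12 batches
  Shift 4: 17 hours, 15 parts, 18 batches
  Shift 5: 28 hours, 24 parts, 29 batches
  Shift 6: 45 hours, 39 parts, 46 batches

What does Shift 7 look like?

73 hours, 63 parts, 74 batches

Hours goes 5, 6, 11, 17, 28, 45 → 73 (each term is the sum of the two before it).
Parts goes 3, 6, 9, 15, 24, 39 → 63 (each term is the sum of the two before it).
Batches: always 1 more than the hours, so 6, 7, 12, 18, 29, 46 → 74.
Combining the parts gives 73 hours, 63 parts, 74 batches.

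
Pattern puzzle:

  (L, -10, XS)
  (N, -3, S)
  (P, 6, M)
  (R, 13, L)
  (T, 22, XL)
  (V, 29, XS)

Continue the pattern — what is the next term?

(X, 38, S)

Letter — letters move forward 2 places in the alphabet: L, N, P, R, T, V → X.
Second component: -10, -3, 6, 13, 22, 29 → 38 (alternating steps +7, +9, +7, +9, …).
Size goes XS, S, M, L, XL, XS → S (repeats XS → S → M → L → XL).
Combining the parts gives (X, 38, S).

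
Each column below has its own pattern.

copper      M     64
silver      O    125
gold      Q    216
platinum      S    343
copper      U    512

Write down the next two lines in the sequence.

silver  W  729; gold  Y  1000

Metal goes copper, silver, gold, platinum, copper → silver → gold (repeats copper → silver → gold → platinum).
Letter goes M, O, Q, S, U → W → Y (letters move forward 2 places in the alphabet).
Third component goes 64, 125, 216, 343, 512 → 729 → 1000 (perfect cubes: 4³, 5³, 6³, …).
So the next two lines are silver  W  729 and gold  Y  1000.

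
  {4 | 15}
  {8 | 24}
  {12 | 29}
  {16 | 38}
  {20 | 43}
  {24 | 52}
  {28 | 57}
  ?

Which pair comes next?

{32 | 66}

First value: +4 each step; 4, 8, 12, 16, 20, 24, 28 → 32.
Second value goes 15, 24, 29, 38, 43, 52, 57 → 66 (alternating steps +9, +5, +9, +5, …).
Putting it together: {32 | 66}.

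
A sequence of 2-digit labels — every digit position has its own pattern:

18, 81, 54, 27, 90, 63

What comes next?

36

First digit: 1, 8, 5, 2, 9, 6 → 3 (−3 each step, mod 10).
Second digit — +3 each step, mod 10: 8, 1, 4, 7, 0, 3 → 6.
Combining the parts gives 36.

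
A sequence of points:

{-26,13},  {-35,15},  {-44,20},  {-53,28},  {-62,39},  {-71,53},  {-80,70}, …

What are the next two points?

{-89,90}, {-98,113}

First value: -26, -35, -44, -53, -62, -71, -80 → -89 → -98 (−9 each step).
Second value goes 13, 15, 20, 28, 39, 53, 70 → 90 → 113 (differences are 2, 5, 8, … (increasing by 3 each time)).
Putting the parts together: {-89,90} and then {-98,113}.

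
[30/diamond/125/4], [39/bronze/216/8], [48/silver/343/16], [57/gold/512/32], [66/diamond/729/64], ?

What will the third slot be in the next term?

1000

Third slot goes 125, 216, 343, 512, 729 → 1000 (perfect cubes: 5³, 6³, 7³, …).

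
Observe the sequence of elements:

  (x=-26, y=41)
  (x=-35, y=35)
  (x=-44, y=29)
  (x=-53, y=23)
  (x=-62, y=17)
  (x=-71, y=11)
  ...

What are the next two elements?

X — −9 each step: -26, -35, -44, -53, -62, -71 → -80 → -89.
Y: 41, 35, 29, 23, 17, 11 → 5 → -1 (−6 each step).
So the next two elements are (x=-80, y=5) and (x=-89, y=-1).

(x=-80, y=5), (x=-89, y=-1)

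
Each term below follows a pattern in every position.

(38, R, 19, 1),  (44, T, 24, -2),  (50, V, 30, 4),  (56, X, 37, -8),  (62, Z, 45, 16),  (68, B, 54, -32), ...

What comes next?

For the first component, +6 each step: 38, 44, 50, 56, 62, 68 → 74.
Letter — letters move forward 2 places in the alphabet, wrapping Z→A: R, T, V, X, Z, B → D.
Third component: 19, 24, 30, 37, 45, 54 → 64 (differences are 5, 6, 7, … (increasing by 1 each time)).
Fourth component goes 1, -2, 4, -8, 16, -32 → 64 (×(-2) each step).
Putting it together: (74, D, 64, 64).

(74, D, 64, 64)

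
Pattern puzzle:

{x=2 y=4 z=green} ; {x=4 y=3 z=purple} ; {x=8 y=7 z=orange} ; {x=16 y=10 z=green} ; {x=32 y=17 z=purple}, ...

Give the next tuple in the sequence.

{x=64 y=27 z=orange}

X — ×2 each step: 2, 4, 8, 16, 32 → 64.
Y — each term is the sum of the two before it: 4, 3, 7, 10, 17 → 27.
Z: repeats green → purple → orange, so green, purple, orange, green, purple → orange.
So the next tuple is {x=64 y=27 z=orange}.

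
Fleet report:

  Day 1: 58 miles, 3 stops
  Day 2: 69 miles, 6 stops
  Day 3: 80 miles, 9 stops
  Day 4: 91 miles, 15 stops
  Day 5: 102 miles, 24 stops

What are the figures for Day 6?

113 miles, 39 stops

Miles: 58, 69, 80, 91, 102 → 113 (+11 each step).
Stops: 3, 6, 9, 15, 24 → 39 (each term is the sum of the two before it).
So the next line is 113 miles, 39 stops.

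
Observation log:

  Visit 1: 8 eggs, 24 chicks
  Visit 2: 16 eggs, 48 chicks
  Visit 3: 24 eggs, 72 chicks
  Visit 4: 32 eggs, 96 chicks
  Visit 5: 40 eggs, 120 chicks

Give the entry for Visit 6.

48 eggs, 144 chicks

Eggs: 8, 16, 24, 32, 40 → 48 (+8 each step).
Chicks: always 3 × the eggs; 24, 48, 72, 96, 120 → 144.
Putting it together: 48 eggs, 144 chicks.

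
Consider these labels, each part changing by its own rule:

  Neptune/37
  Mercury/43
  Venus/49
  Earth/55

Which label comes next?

Planet: runs through the planets Mercury→Neptune; Neptune, Mercury, Venus, Earth → Mars.
Second component goes 37, 43, 49, 55 → 61 (+6 each step).
Putting it together: Mars/61.

Mars/61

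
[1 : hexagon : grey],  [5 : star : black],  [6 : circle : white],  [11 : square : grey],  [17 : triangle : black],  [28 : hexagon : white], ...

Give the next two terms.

First value — each term is the sum of the two before it: 1, 5, 6, 11, 17, 28 → 45 → 73.
For the shape, repeats hexagon → star → circle → square → triangle: hexagon, star, circle, square, triangle, hexagon → star → circle.
Shade — repeats grey → black → white: grey, black, white, grey, black, white → grey → black.
So the next two terms are [45 : star : grey] and [73 : circle : black].

[45 : star : grey], [73 : circle : black]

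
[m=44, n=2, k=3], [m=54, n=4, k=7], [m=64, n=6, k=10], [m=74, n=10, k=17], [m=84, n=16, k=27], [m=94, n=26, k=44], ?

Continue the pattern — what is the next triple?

For the m, +10 each step: 44, 54, 64, 74, 84, 94 → 104.
N: each term is the sum of the two before it, so 2, 4, 6, 10, 16, 26 → 42.
K goes 3, 7, 10, 17, 27, 44 → 71 (each term is the sum of the two before it).
So the next triple is [m=104, n=42, k=71].

[m=104, n=42, k=71]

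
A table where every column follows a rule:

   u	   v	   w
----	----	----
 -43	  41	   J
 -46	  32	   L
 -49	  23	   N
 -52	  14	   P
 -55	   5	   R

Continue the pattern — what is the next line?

Column u: −3 each step, so -43, -46, -49, -52, -55 → -58.
Column v: −9 each step; 41, 32, 23, 14, 5 → -4.
Column w: letters move forward 2 places in the alphabet, so J, L, N, P, R → T.
So the next line is -58  -4  T.

-58  -4  T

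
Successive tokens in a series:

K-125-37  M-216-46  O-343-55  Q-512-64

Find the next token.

Letter goes K, M, O, Q → S (letters move forward 2 places in the alphabet).
Second component — perfect cubes: 5³, 6³, 7³, …: 125, 216, 343, 512 → 729.
Third component — +9 each step: 37, 46, 55, 64 → 73.
Combining the parts gives S-729-73.

S-729-73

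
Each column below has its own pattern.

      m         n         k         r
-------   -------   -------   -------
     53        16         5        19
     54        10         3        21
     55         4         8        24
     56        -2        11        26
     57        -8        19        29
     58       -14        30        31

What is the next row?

59  -20  49  34

Column m goes 53, 54, 55, 56, 57, 58 → 59 (+1 each step).
Column n goes 16, 10, 4, -2, -8, -14 → -20 (−6 each step).
Column k: each term is the sum of the two before it, so 5, 3, 8, 11, 19, 30 → 49.
For the column r, alternating steps +2, +3, +2, +3, …: 19, 21, 24, 26, 29, 31 → 34.
So the next row is 59  -20  49  34.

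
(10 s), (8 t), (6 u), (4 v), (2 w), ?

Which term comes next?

First part goes 10, 8, 6, 4, 2 → 0 (−2 each step).
Letter: letters move forward 1 place in the alphabet, so s, t, u, v, w → x.
Combining the parts gives (0 x).

(0 x)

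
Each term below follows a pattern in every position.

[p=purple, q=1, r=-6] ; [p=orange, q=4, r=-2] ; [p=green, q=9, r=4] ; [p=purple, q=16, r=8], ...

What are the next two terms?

[p=orange, q=25, r=14], [p=green, q=36, r=18]

P: repeats purple → orange → green, so purple, orange, green, purple → orange → green.
Q: perfect squares: 1², 2², 3², …; 1, 4, 9, 16 → 25 → 36.
R: alternating steps +4, +6, +4, +6, …; -6, -2, 4, 8 → 14 → 18.
So the next two terms are [p=orange, q=25, r=14] and [p=green, q=36, r=18].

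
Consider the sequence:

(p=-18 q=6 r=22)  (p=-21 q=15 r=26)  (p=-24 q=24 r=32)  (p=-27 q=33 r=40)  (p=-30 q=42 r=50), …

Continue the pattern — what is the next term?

(p=-33 q=51 r=62)

P: −3 each step, so -18, -21, -24, -27, -30 → -33.
For the q, +9 each step: 6, 15, 24, 33, 42 → 51.
R goes 22, 26, 32, 40, 50 → 62 (differences are 4, 6, 8, … (increasing by 2 each time)).
So the next term is (p=-33 q=51 r=62).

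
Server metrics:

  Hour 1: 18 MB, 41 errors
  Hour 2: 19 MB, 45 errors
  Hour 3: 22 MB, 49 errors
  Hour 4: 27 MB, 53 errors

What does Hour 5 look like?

34 MB, 57 errors

MB goes 18, 19, 22, 27 → 34 (differences are 1, 3, 5, … (increasing by 2 each time)).
For the errors, +4 each step: 41, 45, 49, 53 → 57.
Putting it together: 34 MB, 57 errors.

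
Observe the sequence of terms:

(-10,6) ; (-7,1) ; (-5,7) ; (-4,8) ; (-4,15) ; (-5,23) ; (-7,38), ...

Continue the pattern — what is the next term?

First part: differences are 3, 2, 1, … (decreasing by 1 each time); -10, -7, -5, -4, -4, -5, -7 → -10.
Second part: each term is the sum of the two before it; 6, 1, 7, 8, 15, 23, 38 → 61.
So the next term is (-10,61).

(-10,61)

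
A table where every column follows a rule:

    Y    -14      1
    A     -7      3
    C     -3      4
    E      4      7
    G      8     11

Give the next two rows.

I  15  18; K  19  29

Letter — letters move forward 2 places in the alphabet, wrapping Z→A: Y, A, C, E, G → I → K.
Second component: alternating steps +7, +4, +7, +4, …; -14, -7, -3, 4, 8 → 15 → 19.
Third component: each term is the sum of the two before it; 1, 3, 4, 7, 11 → 18 → 29.
So the next two rows are I  15  18 and K  19  29.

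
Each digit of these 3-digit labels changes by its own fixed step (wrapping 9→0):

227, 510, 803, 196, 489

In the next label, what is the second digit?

7

For the second digit, −1 each step, mod 10: 2, 1, 0, 9, 8 → 7.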